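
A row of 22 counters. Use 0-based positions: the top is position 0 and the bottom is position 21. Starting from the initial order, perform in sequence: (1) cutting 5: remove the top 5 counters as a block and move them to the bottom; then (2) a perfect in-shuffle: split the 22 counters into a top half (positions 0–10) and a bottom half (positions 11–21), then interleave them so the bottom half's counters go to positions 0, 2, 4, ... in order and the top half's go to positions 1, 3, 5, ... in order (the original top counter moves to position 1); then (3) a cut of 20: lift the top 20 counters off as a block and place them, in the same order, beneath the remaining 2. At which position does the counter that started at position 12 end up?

17

Track the counter from position 12 forward through each operation:
  after op 1 (cut 5): 12 → 7
  after op 2 (in-shuffle): 7 → 15
  after op 3 (cut 20): 15 → 17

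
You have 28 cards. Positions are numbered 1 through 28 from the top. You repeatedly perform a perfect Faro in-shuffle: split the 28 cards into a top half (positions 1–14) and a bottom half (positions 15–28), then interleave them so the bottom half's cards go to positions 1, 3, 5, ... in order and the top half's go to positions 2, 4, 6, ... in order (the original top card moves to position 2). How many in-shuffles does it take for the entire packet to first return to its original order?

The in-shuffle permutes the 28 positions with cycle lengths [28].
Every card is home exactly when every cycle has completed a whole number of laps, i.e. after lcm(28) = 28 in-shuffles.

28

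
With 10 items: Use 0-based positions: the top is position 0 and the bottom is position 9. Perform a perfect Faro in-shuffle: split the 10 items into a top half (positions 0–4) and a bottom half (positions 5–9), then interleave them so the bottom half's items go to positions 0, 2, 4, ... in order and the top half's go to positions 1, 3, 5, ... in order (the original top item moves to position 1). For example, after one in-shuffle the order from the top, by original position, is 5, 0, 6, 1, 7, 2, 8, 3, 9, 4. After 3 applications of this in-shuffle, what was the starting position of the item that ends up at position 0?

6

Work backwards from position 0, undoing one in-shuffle at a time:
0 ← 5 ← 2 ← 6
So the item now at position 0 started at position 6.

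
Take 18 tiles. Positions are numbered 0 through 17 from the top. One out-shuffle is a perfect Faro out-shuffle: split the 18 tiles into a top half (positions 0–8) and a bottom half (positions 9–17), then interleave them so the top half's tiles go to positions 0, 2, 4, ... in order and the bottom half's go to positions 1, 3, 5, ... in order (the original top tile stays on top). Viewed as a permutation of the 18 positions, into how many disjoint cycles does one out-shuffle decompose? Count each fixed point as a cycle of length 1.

Trace each unvisited position around until it returns:
(0) (1 2 4 8 16 15 13 9) (3 6 12 7 14 11 5 10) (17)
4 cycles in total.

4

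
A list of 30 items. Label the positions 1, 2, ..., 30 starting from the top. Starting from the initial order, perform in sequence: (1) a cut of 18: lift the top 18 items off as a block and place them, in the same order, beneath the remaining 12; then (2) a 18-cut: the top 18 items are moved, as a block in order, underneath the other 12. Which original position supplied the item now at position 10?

16

Undo the operations in reverse order, starting from position 10:
  undo op 2 (cut 18): 10 ← 28
  undo op 1 (cut 18): 28 ← 16
So the item at position 10 came from original position 16.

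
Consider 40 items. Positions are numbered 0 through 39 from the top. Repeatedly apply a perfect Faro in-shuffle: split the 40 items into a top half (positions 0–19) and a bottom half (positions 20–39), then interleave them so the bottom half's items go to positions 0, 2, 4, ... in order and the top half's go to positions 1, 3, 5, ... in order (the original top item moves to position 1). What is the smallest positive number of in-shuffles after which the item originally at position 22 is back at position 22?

20

Follow position 22 under repeated in-shuffles:
22 → 4 → 9 → 19 → 39 → 38 → 36 → 32 → 24 → 8 → 17 → 35 → 30 → 20 → 0 → 1 → 3 → 7 → 15 → 31 → 22
It first returns after 20 in-shuffles.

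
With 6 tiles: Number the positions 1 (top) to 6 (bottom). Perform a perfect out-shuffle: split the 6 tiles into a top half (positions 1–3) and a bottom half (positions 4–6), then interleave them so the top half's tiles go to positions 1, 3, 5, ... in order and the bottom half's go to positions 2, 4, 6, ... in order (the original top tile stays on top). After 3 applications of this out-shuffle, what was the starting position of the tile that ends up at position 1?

1

Work backwards from position 1, undoing one out-shuffle at a time:
1 ← 1 ← 1 ← 1
So the tile now at position 1 started at position 1.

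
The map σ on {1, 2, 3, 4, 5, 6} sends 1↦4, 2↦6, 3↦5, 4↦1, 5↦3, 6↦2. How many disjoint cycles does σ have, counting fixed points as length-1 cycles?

Cycle decomposition: (1 4) (2 6) (3 5).
3 cycles.

3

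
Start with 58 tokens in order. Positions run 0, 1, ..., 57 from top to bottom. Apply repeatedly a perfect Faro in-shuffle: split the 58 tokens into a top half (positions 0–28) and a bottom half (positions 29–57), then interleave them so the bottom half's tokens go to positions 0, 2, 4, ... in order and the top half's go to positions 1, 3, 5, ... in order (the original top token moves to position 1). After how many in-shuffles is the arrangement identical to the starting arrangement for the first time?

The in-shuffle permutes the 58 positions with cycle lengths [58].
Every token is home exactly when every cycle has completed a whole number of laps, i.e. after lcm(58) = 58 in-shuffles.

58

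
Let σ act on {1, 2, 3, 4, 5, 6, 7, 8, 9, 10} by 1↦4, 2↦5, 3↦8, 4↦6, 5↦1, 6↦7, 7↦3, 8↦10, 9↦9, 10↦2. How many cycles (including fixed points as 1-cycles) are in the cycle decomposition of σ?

Cycle decomposition: (1 4 6 7 3 8 10 2 5) (9).
2 cycles.

2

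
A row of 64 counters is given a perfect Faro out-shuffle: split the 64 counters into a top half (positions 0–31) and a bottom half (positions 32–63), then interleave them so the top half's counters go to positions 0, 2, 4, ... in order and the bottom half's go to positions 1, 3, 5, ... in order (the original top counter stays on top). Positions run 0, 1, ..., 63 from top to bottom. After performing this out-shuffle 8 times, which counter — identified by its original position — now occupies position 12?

Work backwards from position 12, undoing one out-shuffle at a time:
12 ← 6 ← 3 ← 33 ← 48 ← 24 ← 12 ← 6 ← 3
So the counter now at position 12 started at position 3.

3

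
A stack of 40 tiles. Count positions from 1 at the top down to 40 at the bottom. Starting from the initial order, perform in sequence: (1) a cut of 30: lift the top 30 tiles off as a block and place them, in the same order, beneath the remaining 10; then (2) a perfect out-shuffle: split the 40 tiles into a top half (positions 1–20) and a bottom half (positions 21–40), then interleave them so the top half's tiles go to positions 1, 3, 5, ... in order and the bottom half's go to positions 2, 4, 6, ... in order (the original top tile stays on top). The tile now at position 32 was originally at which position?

Undo the operations in reverse order, starting from position 32:
  undo op 2 (out-shuffle, from bottom half): 32 ← 36
  undo op 1 (cut 30): 36 ← 26
So the tile at position 32 came from original position 26.

26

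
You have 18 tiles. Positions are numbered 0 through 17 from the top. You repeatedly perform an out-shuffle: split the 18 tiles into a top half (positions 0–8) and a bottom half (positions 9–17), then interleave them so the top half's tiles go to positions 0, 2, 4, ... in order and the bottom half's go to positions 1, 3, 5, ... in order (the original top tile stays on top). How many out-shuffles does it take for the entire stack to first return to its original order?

The out-shuffle permutes the 18 positions with cycle lengths [1, 1, 8, 8].
Every tile is home exactly when every cycle has completed a whole number of laps, i.e. after lcm(1, 8) = 8 out-shuffles.

8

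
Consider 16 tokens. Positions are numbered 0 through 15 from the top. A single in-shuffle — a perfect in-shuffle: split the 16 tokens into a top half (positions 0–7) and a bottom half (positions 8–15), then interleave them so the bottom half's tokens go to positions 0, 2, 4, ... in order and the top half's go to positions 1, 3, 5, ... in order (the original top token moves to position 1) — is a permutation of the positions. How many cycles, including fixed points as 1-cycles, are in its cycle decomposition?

2

Trace each unvisited position around until it returns:
(0 1 3 7 15 14 12 8) (2 5 11 6 13 10 4 9)
2 cycles in total.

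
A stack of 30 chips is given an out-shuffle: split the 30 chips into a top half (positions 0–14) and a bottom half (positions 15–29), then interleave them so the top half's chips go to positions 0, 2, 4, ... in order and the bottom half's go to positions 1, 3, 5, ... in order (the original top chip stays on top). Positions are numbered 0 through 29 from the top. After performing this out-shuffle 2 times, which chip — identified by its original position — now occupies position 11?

Work backwards from position 11, undoing one out-shuffle at a time:
11 ← 20 ← 10
So the chip now at position 11 started at position 10.

10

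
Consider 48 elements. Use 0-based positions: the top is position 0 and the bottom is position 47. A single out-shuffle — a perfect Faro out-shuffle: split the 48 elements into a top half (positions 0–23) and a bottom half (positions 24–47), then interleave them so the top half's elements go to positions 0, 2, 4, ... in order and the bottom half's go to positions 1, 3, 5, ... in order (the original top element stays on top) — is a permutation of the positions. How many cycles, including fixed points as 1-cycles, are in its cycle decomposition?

4

Trace each unvisited position around until it returns:
(0) (1 2 4 8 16 32 ... len 23) (5 10 20 40 33 19 ... len 23) (47)
4 cycles in total.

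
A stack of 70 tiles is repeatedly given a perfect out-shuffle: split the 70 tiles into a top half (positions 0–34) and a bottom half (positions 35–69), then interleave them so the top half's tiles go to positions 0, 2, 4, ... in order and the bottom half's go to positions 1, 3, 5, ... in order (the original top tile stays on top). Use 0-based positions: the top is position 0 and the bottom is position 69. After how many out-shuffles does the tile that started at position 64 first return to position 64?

Follow position 64 under repeated out-shuffles:
64 → 59 → 49 → 29 → 58 → 47 → 25 → 50 → ... → 64 (length 22)
It first returns after 22 out-shuffles.

22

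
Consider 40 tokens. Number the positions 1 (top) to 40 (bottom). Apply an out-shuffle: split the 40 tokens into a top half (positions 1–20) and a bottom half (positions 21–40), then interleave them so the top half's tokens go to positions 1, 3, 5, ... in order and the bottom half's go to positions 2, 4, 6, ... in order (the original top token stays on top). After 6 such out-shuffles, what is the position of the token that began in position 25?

Track the token's position through each out-shuffle:
25 → 10 → 19 → 37 → 34 → 28 → 16

16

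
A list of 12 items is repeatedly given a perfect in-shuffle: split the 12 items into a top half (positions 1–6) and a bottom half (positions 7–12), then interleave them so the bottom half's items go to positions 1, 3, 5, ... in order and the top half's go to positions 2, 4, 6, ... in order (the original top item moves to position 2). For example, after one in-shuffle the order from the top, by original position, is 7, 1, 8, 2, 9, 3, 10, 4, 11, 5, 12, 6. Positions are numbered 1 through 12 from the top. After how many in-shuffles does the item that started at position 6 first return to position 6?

12

Follow position 6 under repeated in-shuffles:
6 → 12 → 11 → 9 → 5 → 10 → 7 → 1 → 2 → 4 → 8 → 3 → 6
It first returns after 12 in-shuffles.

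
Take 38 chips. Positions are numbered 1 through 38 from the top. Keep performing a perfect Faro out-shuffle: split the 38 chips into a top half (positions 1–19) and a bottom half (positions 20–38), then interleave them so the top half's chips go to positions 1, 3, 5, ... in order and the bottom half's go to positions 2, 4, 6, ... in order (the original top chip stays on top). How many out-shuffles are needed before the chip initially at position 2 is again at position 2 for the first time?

Follow position 2 under repeated out-shuffles:
2 → 3 → 5 → 9 → 17 → 33 → 28 → 18 → ... → 2 (length 36)
It first returns after 36 out-shuffles.

36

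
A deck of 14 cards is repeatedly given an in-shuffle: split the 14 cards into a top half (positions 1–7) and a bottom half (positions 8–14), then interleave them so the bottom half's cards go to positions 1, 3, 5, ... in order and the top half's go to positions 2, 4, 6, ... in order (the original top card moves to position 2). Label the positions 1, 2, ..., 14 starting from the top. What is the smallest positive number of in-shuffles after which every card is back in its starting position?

The in-shuffle permutes the 14 positions with cycle lengths [2, 4, 4, 4].
Every card is home exactly when every cycle has completed a whole number of laps, i.e. after lcm(2, 4) = 4 in-shuffles.

4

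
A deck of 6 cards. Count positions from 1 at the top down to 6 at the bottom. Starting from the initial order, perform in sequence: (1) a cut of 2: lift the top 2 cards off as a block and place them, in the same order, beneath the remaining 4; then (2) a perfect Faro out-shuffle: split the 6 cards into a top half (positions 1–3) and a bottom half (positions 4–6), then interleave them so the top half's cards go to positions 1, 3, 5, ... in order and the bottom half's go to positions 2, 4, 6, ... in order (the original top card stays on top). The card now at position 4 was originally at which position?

Undo the operations in reverse order, starting from position 4:
  undo op 2 (out-shuffle, from bottom half): 4 ← 5
  undo op 1 (cut 2): 5 ← 1
So the card at position 4 came from original position 1.

1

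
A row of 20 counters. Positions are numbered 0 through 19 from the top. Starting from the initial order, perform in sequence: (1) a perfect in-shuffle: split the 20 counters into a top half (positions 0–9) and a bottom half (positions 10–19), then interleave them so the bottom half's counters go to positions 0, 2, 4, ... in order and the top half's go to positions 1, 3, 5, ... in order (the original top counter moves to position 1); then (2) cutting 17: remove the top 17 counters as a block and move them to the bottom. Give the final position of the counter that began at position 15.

Track the counter from position 15 forward through each operation:
  after op 1 (in-shuffle): 15 → 10
  after op 2 (cut 17): 10 → 13

13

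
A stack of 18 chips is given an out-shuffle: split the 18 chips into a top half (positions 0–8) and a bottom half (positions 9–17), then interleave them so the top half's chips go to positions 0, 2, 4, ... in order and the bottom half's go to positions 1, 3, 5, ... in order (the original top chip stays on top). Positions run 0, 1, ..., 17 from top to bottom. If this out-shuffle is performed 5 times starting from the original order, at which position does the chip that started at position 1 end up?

Track the chip's position through each out-shuffle:
1 → 2 → 4 → 8 → 16 → 15

15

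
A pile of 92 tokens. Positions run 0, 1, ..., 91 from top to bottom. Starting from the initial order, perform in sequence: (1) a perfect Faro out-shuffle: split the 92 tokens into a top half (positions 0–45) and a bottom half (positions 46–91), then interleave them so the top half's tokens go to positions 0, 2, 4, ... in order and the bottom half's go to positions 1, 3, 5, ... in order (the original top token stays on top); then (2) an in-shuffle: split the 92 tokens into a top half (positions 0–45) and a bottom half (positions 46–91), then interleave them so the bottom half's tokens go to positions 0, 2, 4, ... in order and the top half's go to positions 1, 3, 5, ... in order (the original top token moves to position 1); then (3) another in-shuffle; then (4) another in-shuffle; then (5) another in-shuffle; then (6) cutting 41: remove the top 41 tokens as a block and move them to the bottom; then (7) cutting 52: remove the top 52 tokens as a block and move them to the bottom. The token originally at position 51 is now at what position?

Track the token from position 51 forward through each operation:
  after op 1 (out-shuffle): 51 → 11
  after op 2 (in-shuffle): 11 → 23
  after op 3 (in-shuffle): 23 → 47
  after op 4 (in-shuffle): 47 → 2
  after op 5 (in-shuffle): 2 → 5
  after op 6 (cut 41): 5 → 56
  after op 7 (cut 52): 56 → 4

4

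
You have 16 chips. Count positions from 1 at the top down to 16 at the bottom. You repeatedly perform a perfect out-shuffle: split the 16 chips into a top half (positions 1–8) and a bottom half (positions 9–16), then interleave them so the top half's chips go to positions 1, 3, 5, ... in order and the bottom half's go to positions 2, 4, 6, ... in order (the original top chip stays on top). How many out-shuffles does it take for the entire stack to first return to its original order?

4

The out-shuffle permutes the 16 positions with cycle lengths [1, 1, 2, 4, 4, 4].
Every chip is home exactly when every cycle has completed a whole number of laps, i.e. after lcm(1, 2, 4) = 4 out-shuffles.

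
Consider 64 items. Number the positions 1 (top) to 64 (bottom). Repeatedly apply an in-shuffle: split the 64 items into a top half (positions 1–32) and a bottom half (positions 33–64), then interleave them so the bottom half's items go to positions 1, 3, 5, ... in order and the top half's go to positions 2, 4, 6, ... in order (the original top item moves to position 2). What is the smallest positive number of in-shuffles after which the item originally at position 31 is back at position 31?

12

Follow position 31 under repeated in-shuffles:
31 → 62 → 59 → 53 → 41 → 17 → 34 → 3 → 6 → 12 → 24 → 48 → 31
It first returns after 12 in-shuffles.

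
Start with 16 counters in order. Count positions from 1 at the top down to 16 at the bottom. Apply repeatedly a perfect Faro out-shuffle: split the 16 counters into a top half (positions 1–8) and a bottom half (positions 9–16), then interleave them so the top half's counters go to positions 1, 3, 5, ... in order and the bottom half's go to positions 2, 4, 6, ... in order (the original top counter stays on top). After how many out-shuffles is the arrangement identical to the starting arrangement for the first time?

4

The out-shuffle permutes the 16 positions with cycle lengths [1, 1, 2, 4, 4, 4].
Every counter is home exactly when every cycle has completed a whole number of laps, i.e. after lcm(1, 2, 4) = 4 out-shuffles.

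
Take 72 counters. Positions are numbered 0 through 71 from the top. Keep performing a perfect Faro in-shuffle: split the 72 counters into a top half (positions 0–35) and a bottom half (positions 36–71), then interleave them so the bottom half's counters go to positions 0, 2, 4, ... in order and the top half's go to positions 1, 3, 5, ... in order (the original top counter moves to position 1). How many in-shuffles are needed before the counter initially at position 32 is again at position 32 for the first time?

Follow position 32 under repeated in-shuffles:
32 → 65 → 58 → 44 → 16 → 33 → 67 → 62 → 52 → 32
It first returns after 9 in-shuffles.

9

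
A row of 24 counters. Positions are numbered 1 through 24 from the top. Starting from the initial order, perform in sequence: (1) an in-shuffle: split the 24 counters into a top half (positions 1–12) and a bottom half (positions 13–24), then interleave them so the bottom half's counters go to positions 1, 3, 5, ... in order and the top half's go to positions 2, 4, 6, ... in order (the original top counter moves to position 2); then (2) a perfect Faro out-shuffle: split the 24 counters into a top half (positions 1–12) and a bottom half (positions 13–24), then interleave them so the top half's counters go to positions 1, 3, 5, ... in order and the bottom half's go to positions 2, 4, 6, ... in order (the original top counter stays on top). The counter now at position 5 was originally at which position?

Undo the operations in reverse order, starting from position 5:
  undo op 2 (out-shuffle, from top half): 5 ← 3
  undo op 1 (in-shuffle, from bottom half): 3 ← 14
So the counter at position 5 came from original position 14.

14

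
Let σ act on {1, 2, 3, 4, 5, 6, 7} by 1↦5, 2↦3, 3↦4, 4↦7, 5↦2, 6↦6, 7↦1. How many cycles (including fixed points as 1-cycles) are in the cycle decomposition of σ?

2

Cycle decomposition: (1 5 2 3 4 7) (6).
2 cycles.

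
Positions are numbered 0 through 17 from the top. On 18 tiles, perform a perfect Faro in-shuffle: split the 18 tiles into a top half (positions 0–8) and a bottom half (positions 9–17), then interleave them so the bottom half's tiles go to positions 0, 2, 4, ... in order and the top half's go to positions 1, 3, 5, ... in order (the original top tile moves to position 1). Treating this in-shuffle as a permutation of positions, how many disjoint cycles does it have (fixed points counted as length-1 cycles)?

1

Trace each unvisited position around until it returns:
(0 1 3 7 15 12 ... len 18)
1 cycle in total.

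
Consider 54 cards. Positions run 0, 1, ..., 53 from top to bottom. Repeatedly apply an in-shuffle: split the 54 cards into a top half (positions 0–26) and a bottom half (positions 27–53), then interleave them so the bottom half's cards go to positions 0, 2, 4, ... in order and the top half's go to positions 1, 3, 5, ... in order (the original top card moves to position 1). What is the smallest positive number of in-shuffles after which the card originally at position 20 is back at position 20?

20

Follow position 20 under repeated in-shuffles:
20 → 41 → 28 → 2 → 5 → 11 → 23 → 47 → 40 → 26 → 53 → 52 → 50 → 46 → 38 → 22 → 45 → 36 → 18 → 37 → 20
It first returns after 20 in-shuffles.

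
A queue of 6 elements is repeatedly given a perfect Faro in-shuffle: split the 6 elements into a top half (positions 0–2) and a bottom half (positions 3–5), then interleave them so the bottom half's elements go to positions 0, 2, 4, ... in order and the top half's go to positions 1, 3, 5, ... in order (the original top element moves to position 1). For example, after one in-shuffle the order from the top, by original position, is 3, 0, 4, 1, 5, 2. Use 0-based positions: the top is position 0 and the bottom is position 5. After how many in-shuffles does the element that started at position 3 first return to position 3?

Follow position 3 under repeated in-shuffles:
3 → 0 → 1 → 3
It first returns after 3 in-shuffles.

3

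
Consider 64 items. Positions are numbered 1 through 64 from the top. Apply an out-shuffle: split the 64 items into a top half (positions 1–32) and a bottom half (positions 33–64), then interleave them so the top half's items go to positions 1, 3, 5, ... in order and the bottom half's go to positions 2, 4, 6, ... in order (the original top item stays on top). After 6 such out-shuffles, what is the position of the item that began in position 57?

57

Track the item's position through each out-shuffle:
57 → 50 → 36 → 8 → 15 → 29 → 57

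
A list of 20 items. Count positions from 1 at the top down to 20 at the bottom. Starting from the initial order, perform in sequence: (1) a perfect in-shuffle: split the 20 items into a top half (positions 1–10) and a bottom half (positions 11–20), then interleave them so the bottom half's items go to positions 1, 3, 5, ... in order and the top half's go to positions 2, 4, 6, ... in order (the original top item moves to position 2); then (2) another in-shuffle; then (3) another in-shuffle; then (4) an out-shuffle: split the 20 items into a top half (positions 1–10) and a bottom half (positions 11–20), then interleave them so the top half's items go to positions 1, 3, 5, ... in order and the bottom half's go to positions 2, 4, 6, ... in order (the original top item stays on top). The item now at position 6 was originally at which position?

Undo the operations in reverse order, starting from position 6:
  undo op 4 (out-shuffle, from bottom half): 6 ← 13
  undo op 3 (in-shuffle, from bottom half): 13 ← 17
  undo op 2 (in-shuffle, from bottom half): 17 ← 19
  undo op 1 (in-shuffle, from bottom half): 19 ← 20
So the item at position 6 came from original position 20.

20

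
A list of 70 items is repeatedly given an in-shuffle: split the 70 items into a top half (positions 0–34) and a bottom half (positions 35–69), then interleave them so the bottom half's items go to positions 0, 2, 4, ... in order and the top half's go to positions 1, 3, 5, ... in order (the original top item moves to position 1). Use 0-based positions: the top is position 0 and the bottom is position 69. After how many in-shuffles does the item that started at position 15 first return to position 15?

35

Follow position 15 under repeated in-shuffles:
15 → 31 → 63 → 56 → 42 → 14 → 29 → 59 → ... → 15 (length 35)
It first returns after 35 in-shuffles.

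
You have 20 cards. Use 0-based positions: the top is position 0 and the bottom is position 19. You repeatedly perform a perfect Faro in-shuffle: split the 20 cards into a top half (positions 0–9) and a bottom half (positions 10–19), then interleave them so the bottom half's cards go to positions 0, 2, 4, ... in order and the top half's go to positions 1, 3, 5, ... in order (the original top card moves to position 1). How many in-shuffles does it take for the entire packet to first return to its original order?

6

The in-shuffle permutes the 20 positions with cycle lengths [2, 3, 3, 6, 6].
Every card is home exactly when every cycle has completed a whole number of laps, i.e. after lcm(2, 3, 6) = 6 in-shuffles.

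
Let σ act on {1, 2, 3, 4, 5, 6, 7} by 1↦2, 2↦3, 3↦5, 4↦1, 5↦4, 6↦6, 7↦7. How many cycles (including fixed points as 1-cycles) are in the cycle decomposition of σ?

3

Cycle decomposition: (1 2 3 5 4) (6) (7).
3 cycles.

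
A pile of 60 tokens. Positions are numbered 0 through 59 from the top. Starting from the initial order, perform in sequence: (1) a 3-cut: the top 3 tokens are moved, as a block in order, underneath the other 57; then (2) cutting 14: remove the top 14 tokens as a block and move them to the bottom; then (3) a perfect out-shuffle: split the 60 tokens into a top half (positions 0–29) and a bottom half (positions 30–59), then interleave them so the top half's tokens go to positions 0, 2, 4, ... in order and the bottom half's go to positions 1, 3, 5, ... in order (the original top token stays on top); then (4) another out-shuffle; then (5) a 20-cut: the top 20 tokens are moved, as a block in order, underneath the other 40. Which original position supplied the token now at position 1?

37

Undo the operations in reverse order, starting from position 1:
  undo op 5 (cut 20): 1 ← 21
  undo op 4 (out-shuffle, from bottom half): 21 ← 40
  undo op 3 (out-shuffle, from top half): 40 ← 20
  undo op 2 (cut 14): 20 ← 34
  undo op 1 (cut 3): 34 ← 37
So the token at position 1 came from original position 37.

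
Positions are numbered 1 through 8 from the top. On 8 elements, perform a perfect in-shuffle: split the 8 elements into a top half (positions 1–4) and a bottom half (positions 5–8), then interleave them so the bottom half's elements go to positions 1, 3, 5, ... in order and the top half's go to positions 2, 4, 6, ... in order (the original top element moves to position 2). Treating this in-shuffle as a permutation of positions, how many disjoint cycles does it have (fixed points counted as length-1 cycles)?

Trace each unvisited position around until it returns:
(1 2 4 8 7 5) (3 6)
2 cycles in total.

2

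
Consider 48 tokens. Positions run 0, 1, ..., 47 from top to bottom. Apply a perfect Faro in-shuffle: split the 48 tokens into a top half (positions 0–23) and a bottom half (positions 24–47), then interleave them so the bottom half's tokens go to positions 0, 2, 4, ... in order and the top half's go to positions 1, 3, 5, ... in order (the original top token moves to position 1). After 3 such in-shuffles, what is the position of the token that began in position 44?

16

Track the token's position through each in-shuffle:
44 → 40 → 32 → 16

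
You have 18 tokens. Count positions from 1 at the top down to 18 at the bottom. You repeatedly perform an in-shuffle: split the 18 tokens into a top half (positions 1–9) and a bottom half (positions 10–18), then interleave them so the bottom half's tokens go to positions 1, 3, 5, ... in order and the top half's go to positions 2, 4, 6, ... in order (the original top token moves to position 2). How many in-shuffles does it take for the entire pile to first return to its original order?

The in-shuffle permutes the 18 positions with cycle lengths [18].
Every token is home exactly when every cycle has completed a whole number of laps, i.e. after lcm(18) = 18 in-shuffles.

18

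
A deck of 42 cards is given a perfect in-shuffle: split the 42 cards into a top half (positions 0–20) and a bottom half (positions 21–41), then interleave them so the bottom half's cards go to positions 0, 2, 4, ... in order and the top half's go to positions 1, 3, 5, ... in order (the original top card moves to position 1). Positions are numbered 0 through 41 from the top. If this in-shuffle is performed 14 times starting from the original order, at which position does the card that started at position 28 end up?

Track position through each in-shuffle: 28 → 14 → 29 → 16 → 33 → ... (continuing for 14 shuffles total) → 28.

28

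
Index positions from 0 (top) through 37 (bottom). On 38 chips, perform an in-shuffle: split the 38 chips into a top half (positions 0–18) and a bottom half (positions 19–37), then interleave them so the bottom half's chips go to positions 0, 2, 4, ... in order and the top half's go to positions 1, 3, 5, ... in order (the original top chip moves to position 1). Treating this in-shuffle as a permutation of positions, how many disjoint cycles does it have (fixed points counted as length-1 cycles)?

Trace each unvisited position around until it returns:
(0 1 3 7 15 31 ... len 12) (2 5 11 23 8 17 ... len 12) (6 13 27 16 33 28 ... len 12) (12 25)
4 cycles in total.

4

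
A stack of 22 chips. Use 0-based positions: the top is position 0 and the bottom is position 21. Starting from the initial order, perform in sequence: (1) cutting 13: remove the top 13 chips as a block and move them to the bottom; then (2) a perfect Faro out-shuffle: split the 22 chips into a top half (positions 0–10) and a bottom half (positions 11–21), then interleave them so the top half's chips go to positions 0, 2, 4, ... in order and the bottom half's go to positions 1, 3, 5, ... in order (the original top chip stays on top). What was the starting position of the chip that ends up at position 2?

14

Undo the operations in reverse order, starting from position 2:
  undo op 2 (out-shuffle, from top half): 2 ← 1
  undo op 1 (cut 13): 1 ← 14
So the chip at position 2 came from original position 14.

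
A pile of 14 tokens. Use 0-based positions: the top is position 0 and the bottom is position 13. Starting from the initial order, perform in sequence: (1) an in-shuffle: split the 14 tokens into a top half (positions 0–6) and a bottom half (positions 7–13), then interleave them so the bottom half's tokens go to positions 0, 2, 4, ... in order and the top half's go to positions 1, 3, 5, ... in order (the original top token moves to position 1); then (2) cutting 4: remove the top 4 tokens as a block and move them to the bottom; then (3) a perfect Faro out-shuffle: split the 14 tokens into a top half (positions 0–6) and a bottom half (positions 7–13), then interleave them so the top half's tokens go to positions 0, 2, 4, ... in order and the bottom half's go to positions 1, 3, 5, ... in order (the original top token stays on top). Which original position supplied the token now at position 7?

Undo the operations in reverse order, starting from position 7:
  undo op 3 (out-shuffle, from bottom half): 7 ← 10
  undo op 2 (cut 4): 10 ← 0
  undo op 1 (in-shuffle, from bottom half): 0 ← 7
So the token at position 7 came from original position 7.

7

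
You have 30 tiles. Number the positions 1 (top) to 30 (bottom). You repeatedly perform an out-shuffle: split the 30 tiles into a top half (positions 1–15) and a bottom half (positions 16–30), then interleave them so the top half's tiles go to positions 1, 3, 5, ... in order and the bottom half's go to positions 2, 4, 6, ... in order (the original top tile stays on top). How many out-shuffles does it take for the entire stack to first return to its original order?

The out-shuffle permutes the 30 positions with cycle lengths [1, 1, 28].
Every tile is home exactly when every cycle has completed a whole number of laps, i.e. after lcm(1, 28) = 28 out-shuffles.

28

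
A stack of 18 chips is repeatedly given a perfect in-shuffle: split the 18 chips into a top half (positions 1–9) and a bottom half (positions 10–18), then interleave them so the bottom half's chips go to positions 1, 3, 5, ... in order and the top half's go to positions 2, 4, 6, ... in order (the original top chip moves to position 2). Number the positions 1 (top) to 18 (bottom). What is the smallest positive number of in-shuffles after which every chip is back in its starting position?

18

The in-shuffle permutes the 18 positions with cycle lengths [18].
Every chip is home exactly when every cycle has completed a whole number of laps, i.e. after lcm(18) = 18 in-shuffles.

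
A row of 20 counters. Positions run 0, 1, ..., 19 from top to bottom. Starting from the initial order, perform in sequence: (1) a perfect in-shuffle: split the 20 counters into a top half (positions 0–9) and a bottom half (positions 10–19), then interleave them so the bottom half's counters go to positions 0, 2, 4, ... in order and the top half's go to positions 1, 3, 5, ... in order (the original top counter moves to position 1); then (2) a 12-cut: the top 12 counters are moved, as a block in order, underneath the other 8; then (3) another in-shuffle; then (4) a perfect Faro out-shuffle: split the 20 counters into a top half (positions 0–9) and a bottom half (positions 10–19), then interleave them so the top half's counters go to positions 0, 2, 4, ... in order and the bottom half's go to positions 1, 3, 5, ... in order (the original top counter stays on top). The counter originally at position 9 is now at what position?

11

Track the counter from position 9 forward through each operation:
  after op 1 (in-shuffle): 9 → 19
  after op 2 (cut 12): 19 → 7
  after op 3 (in-shuffle): 7 → 15
  after op 4 (out-shuffle): 15 → 11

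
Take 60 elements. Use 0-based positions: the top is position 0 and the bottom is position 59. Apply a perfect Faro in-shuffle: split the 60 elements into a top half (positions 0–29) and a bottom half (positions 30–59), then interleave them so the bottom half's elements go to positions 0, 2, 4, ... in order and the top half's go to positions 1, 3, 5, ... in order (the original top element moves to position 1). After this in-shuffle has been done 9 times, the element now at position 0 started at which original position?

27

Work backwards from position 0, undoing one in-shuffle at a time:
0 ← 30 ← 45 ← 22 ← 41 ← 20 ← 40 ← 50 ← 55 ← 27
So the element now at position 0 started at position 27.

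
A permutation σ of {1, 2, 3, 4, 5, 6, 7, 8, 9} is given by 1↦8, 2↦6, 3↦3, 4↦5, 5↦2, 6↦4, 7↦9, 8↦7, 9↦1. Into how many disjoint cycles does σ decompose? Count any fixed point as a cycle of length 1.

3

Cycle decomposition: (1 8 7 9) (2 6 4 5) (3).
3 cycles.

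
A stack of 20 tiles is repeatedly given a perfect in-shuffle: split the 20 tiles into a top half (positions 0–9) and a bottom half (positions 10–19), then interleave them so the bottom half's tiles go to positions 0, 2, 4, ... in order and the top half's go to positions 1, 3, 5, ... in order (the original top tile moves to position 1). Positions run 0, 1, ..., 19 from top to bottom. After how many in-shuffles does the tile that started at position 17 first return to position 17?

Follow position 17 under repeated in-shuffles:
17 → 14 → 8 → 17
It first returns after 3 in-shuffles.

3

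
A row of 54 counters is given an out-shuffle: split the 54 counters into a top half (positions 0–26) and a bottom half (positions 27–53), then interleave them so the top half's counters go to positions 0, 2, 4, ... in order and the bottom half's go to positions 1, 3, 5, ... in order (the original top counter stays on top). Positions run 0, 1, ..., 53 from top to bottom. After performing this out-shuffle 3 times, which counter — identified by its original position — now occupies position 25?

Work backwards from position 25, undoing one out-shuffle at a time:
25 ← 39 ← 46 ← 23
So the counter now at position 25 started at position 23.

23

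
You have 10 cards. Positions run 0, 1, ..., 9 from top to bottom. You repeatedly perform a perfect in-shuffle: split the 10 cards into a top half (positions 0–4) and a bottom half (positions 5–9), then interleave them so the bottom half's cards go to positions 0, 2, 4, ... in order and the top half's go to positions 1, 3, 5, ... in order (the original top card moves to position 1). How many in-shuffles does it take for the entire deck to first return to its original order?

10

The in-shuffle permutes the 10 positions with cycle lengths [10].
Every card is home exactly when every cycle has completed a whole number of laps, i.e. after lcm(10) = 10 in-shuffles.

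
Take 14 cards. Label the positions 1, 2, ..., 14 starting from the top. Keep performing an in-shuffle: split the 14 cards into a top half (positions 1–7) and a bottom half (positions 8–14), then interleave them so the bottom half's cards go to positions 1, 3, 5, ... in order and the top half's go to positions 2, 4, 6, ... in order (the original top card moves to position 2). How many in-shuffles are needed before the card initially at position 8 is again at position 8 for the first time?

Follow position 8 under repeated in-shuffles:
8 → 1 → 2 → 4 → 8
It first returns after 4 in-shuffles.

4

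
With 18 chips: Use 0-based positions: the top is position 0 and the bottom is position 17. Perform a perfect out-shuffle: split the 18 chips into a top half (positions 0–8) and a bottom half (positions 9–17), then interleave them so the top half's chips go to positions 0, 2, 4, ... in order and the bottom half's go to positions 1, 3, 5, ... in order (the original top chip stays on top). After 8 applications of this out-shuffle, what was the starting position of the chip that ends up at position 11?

11

Work backwards from position 11, undoing one out-shuffle at a time:
11 ← 14 ← 7 ← 12 ← 6 ← 3 ← 10 ← 5 ← 11
So the chip now at position 11 started at position 11.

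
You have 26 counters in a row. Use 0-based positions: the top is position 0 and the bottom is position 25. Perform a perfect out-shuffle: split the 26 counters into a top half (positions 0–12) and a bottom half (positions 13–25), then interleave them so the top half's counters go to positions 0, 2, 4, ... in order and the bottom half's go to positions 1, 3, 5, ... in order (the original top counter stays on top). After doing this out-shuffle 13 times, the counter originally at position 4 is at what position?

18

Track position through each out-shuffle: 4 → 8 → 16 → 7 → 14 → ... (continuing for 13 shuffles total) → 18.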